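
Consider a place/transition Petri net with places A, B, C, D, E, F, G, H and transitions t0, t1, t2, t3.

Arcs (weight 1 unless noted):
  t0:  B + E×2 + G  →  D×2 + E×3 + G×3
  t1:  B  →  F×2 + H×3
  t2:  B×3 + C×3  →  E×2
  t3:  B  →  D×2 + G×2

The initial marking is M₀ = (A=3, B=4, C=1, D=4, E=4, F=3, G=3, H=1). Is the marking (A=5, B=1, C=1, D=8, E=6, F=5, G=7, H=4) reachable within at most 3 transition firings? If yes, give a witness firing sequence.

depth 0: 1 marking
depth 1: 4 markings reached so far
depth 2: 10 markings reached so far
depth 3: 20 markings reached so far
target is not among the 20 markings reachable within 3 steps

NO — not reachable within 3 firings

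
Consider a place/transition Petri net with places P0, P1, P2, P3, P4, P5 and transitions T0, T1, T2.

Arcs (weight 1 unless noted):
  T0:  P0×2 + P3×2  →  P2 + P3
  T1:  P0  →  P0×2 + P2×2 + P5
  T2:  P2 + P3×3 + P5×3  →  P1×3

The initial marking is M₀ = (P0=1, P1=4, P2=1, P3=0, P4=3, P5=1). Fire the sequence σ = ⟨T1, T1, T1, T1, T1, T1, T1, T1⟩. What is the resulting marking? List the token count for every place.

step 1: fire T1:  (P0=1, P1=4, P2=1, P3=0, P4=3, P5=1) → (P0=2, P1=4, P2=3, P3=0, P4=3, P5=2)
step 2: fire T1:  (P0=2, P1=4, P2=3, P3=0, P4=3, P5=2) → (P0=3, P1=4, P2=5, P3=0, P4=3, P5=3)
step 3: fire T1:  (P0=3, P1=4, P2=5, P3=0, P4=3, P5=3) → (P0=4, P1=4, P2=7, P3=0, P4=3, P5=4)
step 4: fire T1:  (P0=4, P1=4, P2=7, P3=0, P4=3, P5=4) → (P0=5, P1=4, P2=9, P3=0, P4=3, P5=5)
step 5: fire T1:  (P0=5, P1=4, P2=9, P3=0, P4=3, P5=5) → (P0=6, P1=4, P2=11, P3=0, P4=3, P5=6)
step 6: fire T1:  (P0=6, P1=4, P2=11, P3=0, P4=3, P5=6) → (P0=7, P1=4, P2=13, P3=0, P4=3, P5=7)
step 7: fire T1:  (P0=7, P1=4, P2=13, P3=0, P4=3, P5=7) → (P0=8, P1=4, P2=15, P3=0, P4=3, P5=8)
step 8: fire T1:  (P0=8, P1=4, P2=15, P3=0, P4=3, P5=8) → (P0=9, P1=4, P2=17, P3=0, P4=3, P5=9)

(P0=9, P1=4, P2=17, P3=0, P4=3, P5=9)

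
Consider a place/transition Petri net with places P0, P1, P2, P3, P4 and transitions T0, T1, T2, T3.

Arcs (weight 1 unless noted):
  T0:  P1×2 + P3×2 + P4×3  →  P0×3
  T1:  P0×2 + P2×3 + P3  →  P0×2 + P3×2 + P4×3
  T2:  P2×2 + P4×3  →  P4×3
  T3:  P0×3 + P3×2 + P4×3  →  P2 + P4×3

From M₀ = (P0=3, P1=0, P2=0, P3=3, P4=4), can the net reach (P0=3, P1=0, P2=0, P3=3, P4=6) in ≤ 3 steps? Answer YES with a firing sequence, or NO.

depth 0: 1 marking
depth 1: 2 markings reached so far
depth 2: 2 markings reached so far
(frontier empty at depth 2; search complete)
target is not among the 2 markings reachable within 3 steps

NO — not reachable within 3 firings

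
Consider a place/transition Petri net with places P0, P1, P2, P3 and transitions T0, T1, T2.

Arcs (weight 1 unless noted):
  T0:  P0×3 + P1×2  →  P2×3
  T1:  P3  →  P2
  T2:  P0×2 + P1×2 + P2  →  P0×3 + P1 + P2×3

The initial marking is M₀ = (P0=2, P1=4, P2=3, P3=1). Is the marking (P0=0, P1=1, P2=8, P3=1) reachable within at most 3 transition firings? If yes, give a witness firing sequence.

step 1: fire T2:  (P0=2, P1=4, P2=3, P3=1) → (P0=3, P1=3, P2=5, P3=1)
step 2: fire T0:  (P0=3, P1=3, P2=5, P3=1) → (P0=0, P1=1, P2=8, P3=1)

YES — reachable via ⟨T2, T0⟩ (2 firings)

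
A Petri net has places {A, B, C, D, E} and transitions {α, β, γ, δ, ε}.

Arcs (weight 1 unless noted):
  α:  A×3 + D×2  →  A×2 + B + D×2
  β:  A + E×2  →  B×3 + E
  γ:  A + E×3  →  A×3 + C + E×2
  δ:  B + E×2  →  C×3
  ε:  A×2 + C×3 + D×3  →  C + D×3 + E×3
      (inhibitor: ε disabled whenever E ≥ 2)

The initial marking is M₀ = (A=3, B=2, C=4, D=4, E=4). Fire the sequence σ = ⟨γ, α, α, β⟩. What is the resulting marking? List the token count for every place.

step 1: fire γ:  (A=3, B=2, C=4, D=4, E=4) → (A=5, B=2, C=5, D=4, E=3)
step 2: fire α:  (A=5, B=2, C=5, D=4, E=3) → (A=4, B=3, C=5, D=4, E=3)
step 3: fire α:  (A=4, B=3, C=5, D=4, E=3) → (A=3, B=4, C=5, D=4, E=3)
step 4: fire β:  (A=3, B=4, C=5, D=4, E=3) → (A=2, B=7, C=5, D=4, E=2)

(A=2, B=7, C=5, D=4, E=2)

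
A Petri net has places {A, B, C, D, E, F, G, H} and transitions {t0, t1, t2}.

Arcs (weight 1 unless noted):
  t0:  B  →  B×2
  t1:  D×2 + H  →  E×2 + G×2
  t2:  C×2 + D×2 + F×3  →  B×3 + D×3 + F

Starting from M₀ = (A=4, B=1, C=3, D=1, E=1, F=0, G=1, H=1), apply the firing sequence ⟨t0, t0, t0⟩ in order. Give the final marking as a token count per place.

step 1: fire t0:  (A=4, B=1, C=3, D=1, E=1, F=0, G=1, H=1) → (A=4, B=2, C=3, D=1, E=1, F=0, G=1, H=1)
step 2: fire t0:  (A=4, B=2, C=3, D=1, E=1, F=0, G=1, H=1) → (A=4, B=3, C=3, D=1, E=1, F=0, G=1, H=1)
step 3: fire t0:  (A=4, B=3, C=3, D=1, E=1, F=0, G=1, H=1) → (A=4, B=4, C=3, D=1, E=1, F=0, G=1, H=1)

(A=4, B=4, C=3, D=1, E=1, F=0, G=1, H=1)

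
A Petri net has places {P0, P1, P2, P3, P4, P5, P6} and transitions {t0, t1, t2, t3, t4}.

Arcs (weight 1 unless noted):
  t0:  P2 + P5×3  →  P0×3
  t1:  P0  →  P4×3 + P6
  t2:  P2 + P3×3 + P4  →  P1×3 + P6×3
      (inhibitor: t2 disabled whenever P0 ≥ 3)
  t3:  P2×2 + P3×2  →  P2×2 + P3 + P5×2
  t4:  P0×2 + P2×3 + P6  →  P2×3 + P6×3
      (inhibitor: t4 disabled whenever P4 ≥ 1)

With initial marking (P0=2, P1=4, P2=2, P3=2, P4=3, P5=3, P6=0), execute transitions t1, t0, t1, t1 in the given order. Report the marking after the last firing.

(P0=2, P1=4, P2=1, P3=2, P4=12, P5=0, P6=3)

step 1: fire t1:  (P0=2, P1=4, P2=2, P3=2, P4=3, P5=3, P6=0) → (P0=1, P1=4, P2=2, P3=2, P4=6, P5=3, P6=1)
step 2: fire t0:  (P0=1, P1=4, P2=2, P3=2, P4=6, P5=3, P6=1) → (P0=4, P1=4, P2=1, P3=2, P4=6, P5=0, P6=1)
step 3: fire t1:  (P0=4, P1=4, P2=1, P3=2, P4=6, P5=0, P6=1) → (P0=3, P1=4, P2=1, P3=2, P4=9, P5=0, P6=2)
step 4: fire t1:  (P0=3, P1=4, P2=1, P3=2, P4=9, P5=0, P6=2) → (P0=2, P1=4, P2=1, P3=2, P4=12, P5=0, P6=3)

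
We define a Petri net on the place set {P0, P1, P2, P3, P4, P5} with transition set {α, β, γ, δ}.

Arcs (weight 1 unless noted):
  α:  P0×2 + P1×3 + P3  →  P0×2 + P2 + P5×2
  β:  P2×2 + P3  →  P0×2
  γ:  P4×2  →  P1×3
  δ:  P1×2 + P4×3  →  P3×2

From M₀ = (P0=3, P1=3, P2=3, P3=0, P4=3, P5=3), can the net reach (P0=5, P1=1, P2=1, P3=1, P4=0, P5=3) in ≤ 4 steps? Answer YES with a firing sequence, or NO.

step 1: fire δ:  (P0=3, P1=3, P2=3, P3=0, P4=3, P5=3) → (P0=3, P1=1, P2=3, P3=2, P4=0, P5=3)
step 2: fire β:  (P0=3, P1=1, P2=3, P3=2, P4=0, P5=3) → (P0=5, P1=1, P2=1, P3=1, P4=0, P5=3)

YES — reachable via ⟨δ, β⟩ (2 firings)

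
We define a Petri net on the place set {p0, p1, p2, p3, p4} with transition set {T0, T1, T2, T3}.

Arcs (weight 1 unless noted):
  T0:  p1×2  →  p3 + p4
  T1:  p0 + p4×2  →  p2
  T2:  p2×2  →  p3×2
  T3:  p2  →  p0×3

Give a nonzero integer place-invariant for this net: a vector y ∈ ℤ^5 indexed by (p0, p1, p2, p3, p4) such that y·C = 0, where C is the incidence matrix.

Incidence matrix C (rows=places, cols=transitions):
       T0   T1   T2   T3
   p0   0   -1    0    3
   p1  -2    0    0    0
   p2   0    1   -2   -1
   p3   1    0    2    0
   p4   1   -2    0    0

Candidate y = [1, 2, 3, 3, 1]; check y·C column-wise:
  col T0: 1·0 + 2·-2 + 3·0 + 3·1 + 1·1 = 0
  col T1: 1·-1 + 2·0 + 3·1 + 3·0 + 1·-2 = 0
  col T2: 1·0 + 2·0 + 3·-2 + 3·2 + 1·0 = 0
  col T3: 1·3 + 2·0 + 3·-1 + 3·0 + 1·0 = 0

y = (p0:1, p1:2, p2:3, p3:3, p4:1)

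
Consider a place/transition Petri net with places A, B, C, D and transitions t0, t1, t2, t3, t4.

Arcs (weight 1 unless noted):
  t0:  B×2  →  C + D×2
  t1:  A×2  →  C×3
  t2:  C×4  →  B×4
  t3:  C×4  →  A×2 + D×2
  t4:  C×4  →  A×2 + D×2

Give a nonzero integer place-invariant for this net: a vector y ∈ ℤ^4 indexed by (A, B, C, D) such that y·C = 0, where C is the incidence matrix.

Incidence matrix C (rows=places, cols=transitions):
       t0   t1   t2   t3   t4
    A   0   -2    0    2    2
    B  -2    0    4    0    0
    C   1    3   -4   -4   -4
    D   2    0    0    2    2

Candidate y = [3, 2, 2, 1]; check y·C column-wise:
  col t0: 3·0 + 2·-2 + 2·1 + 1·2 = 0
  col t1: 3·-2 + 2·0 + 2·3 + 1·0 = 0
  col t2: 3·0 + 2·4 + 2·-4 + 1·0 = 0
  col t3: 3·2 + 2·0 + 2·-4 + 1·2 = 0
  col t4: 3·2 + 2·0 + 2·-4 + 1·2 = 0

y = (A:3, B:2, C:2, D:1)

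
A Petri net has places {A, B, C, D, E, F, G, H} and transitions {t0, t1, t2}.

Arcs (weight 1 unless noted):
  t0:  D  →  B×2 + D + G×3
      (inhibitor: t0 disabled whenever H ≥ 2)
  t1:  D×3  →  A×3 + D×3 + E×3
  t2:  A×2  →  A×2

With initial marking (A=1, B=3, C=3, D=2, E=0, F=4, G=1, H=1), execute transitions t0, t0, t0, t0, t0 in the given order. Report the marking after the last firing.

(A=1, B=13, C=3, D=2, E=0, F=4, G=16, H=1)

step 1: fire t0:  (A=1, B=3, C=3, D=2, E=0, F=4, G=1, H=1) → (A=1, B=5, C=3, D=2, E=0, F=4, G=4, H=1)
step 2: fire t0:  (A=1, B=5, C=3, D=2, E=0, F=4, G=4, H=1) → (A=1, B=7, C=3, D=2, E=0, F=4, G=7, H=1)
step 3: fire t0:  (A=1, B=7, C=3, D=2, E=0, F=4, G=7, H=1) → (A=1, B=9, C=3, D=2, E=0, F=4, G=10, H=1)
step 4: fire t0:  (A=1, B=9, C=3, D=2, E=0, F=4, G=10, H=1) → (A=1, B=11, C=3, D=2, E=0, F=4, G=13, H=1)
step 5: fire t0:  (A=1, B=11, C=3, D=2, E=0, F=4, G=13, H=1) → (A=1, B=13, C=3, D=2, E=0, F=4, G=16, H=1)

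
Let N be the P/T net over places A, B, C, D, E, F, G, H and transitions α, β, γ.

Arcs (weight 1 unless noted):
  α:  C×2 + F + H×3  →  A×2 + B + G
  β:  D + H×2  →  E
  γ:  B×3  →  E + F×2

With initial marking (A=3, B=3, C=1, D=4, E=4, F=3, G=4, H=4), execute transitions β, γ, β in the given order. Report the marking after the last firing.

step 1: fire β:  (A=3, B=3, C=1, D=4, E=4, F=3, G=4, H=4) → (A=3, B=3, C=1, D=3, E=5, F=3, G=4, H=2)
step 2: fire γ:  (A=3, B=3, C=1, D=3, E=5, F=3, G=4, H=2) → (A=3, B=0, C=1, D=3, E=6, F=5, G=4, H=2)
step 3: fire β:  (A=3, B=0, C=1, D=3, E=6, F=5, G=4, H=2) → (A=3, B=0, C=1, D=2, E=7, F=5, G=4, H=0)

(A=3, B=0, C=1, D=2, E=7, F=5, G=4, H=0)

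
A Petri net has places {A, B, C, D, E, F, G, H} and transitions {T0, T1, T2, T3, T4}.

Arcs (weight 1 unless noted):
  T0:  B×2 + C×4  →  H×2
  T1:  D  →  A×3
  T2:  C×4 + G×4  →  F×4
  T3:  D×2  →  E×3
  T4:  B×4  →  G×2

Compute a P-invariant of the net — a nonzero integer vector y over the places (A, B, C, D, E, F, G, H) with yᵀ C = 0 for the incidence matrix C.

Incidence matrix C (rows=places, cols=transitions):
       T0   T1   T2   T3   T4
    A   0    3    0    0    0
    B  -2    0    0    0   -4
    C  -4    0   -4    0    0
    D   0   -1    0   -2    0
    E   0    0    0    3    0
    F   0    0    4    0    0
    G   0    0   -4    0    2
    H   2    0    0    0    0

Candidate y = [1, 0, 0, 3, 2, 0, 0, 0]; check y·C column-wise:
  col T0: 1·0 + 0·-2 + 0·-4 + 3·0 + 2·0 + 0·2 = 0
  col T1: 1·3 + 3·-1 + 2·0 = 0
  col T2: 1·0 + 0·-4 + 3·0 + 2·0 + 0·4 + 0·-4 = 0
  col T3: 1·0 + 3·-2 + 2·3 = 0
  col T4: 1·0 + 0·-4 + 3·0 + 2·0 + 0·2 = 0

y = (A:1, B:0, C:0, D:3, E:2, F:0, G:0, H:0)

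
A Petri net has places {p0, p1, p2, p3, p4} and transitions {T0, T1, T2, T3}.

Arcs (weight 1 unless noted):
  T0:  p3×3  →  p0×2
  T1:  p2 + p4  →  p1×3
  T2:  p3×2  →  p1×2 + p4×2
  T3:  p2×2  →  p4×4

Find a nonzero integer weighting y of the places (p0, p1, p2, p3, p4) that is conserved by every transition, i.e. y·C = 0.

y = (p0:3, p1:1, p2:2, p3:2, p4:1)

Incidence matrix C (rows=places, cols=transitions):
       T0   T1   T2   T3
   p0   2    0    0    0
   p1   0    3    2    0
   p2   0   -1    0   -2
   p3  -3    0   -2    0
   p4   0   -1    2    4

Candidate y = [3, 1, 2, 2, 1]; check y·C column-wise:
  col T0: 3·2 + 1·0 + 2·0 + 2·-3 + 1·0 = 0
  col T1: 3·0 + 1·3 + 2·-1 + 2·0 + 1·-1 = 0
  col T2: 3·0 + 1·2 + 2·0 + 2·-2 + 1·2 = 0
  col T3: 3·0 + 1·0 + 2·-2 + 2·0 + 1·4 = 0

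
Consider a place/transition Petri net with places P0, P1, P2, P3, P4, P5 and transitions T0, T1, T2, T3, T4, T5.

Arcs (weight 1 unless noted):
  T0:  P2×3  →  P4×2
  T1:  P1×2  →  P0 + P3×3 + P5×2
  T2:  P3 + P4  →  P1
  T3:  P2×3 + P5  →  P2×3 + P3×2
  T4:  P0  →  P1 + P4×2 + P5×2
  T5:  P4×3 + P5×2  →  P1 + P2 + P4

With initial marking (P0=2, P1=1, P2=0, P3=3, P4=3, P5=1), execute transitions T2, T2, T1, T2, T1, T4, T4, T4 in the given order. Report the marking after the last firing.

step 1: fire T2:  (P0=2, P1=1, P2=0, P3=3, P4=3, P5=1) → (P0=2, P1=2, P2=0, P3=2, P4=2, P5=1)
step 2: fire T2:  (P0=2, P1=2, P2=0, P3=2, P4=2, P5=1) → (P0=2, P1=3, P2=0, P3=1, P4=1, P5=1)
step 3: fire T1:  (P0=2, P1=3, P2=0, P3=1, P4=1, P5=1) → (P0=3, P1=1, P2=0, P3=4, P4=1, P5=3)
step 4: fire T2:  (P0=3, P1=1, P2=0, P3=4, P4=1, P5=3) → (P0=3, P1=2, P2=0, P3=3, P4=0, P5=3)
step 5: fire T1:  (P0=3, P1=2, P2=0, P3=3, P4=0, P5=3) → (P0=4, P1=0, P2=0, P3=6, P4=0, P5=5)
step 6: fire T4:  (P0=4, P1=0, P2=0, P3=6, P4=0, P5=5) → (P0=3, P1=1, P2=0, P3=6, P4=2, P5=7)
step 7: fire T4:  (P0=3, P1=1, P2=0, P3=6, P4=2, P5=7) → (P0=2, P1=2, P2=0, P3=6, P4=4, P5=9)
step 8: fire T4:  (P0=2, P1=2, P2=0, P3=6, P4=4, P5=9) → (P0=1, P1=3, P2=0, P3=6, P4=6, P5=11)

(P0=1, P1=3, P2=0, P3=6, P4=6, P5=11)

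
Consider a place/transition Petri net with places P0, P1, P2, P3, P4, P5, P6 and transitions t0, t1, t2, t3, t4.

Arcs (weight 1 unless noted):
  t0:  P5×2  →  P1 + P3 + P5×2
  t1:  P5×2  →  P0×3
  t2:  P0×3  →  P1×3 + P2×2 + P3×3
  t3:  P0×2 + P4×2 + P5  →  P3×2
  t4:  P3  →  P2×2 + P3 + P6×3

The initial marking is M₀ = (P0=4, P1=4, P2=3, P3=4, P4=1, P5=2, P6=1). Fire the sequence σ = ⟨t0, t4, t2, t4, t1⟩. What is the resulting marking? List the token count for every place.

(P0=4, P1=8, P2=9, P3=8, P4=1, P5=0, P6=7)

step 1: fire t0:  (P0=4, P1=4, P2=3, P3=4, P4=1, P5=2, P6=1) → (P0=4, P1=5, P2=3, P3=5, P4=1, P5=2, P6=1)
step 2: fire t4:  (P0=4, P1=5, P2=3, P3=5, P4=1, P5=2, P6=1) → (P0=4, P1=5, P2=5, P3=5, P4=1, P5=2, P6=4)
step 3: fire t2:  (P0=4, P1=5, P2=5, P3=5, P4=1, P5=2, P6=4) → (P0=1, P1=8, P2=7, P3=8, P4=1, P5=2, P6=4)
step 4: fire t4:  (P0=1, P1=8, P2=7, P3=8, P4=1, P5=2, P6=4) → (P0=1, P1=8, P2=9, P3=8, P4=1, P5=2, P6=7)
step 5: fire t1:  (P0=1, P1=8, P2=9, P3=8, P4=1, P5=2, P6=7) → (P0=4, P1=8, P2=9, P3=8, P4=1, P5=0, P6=7)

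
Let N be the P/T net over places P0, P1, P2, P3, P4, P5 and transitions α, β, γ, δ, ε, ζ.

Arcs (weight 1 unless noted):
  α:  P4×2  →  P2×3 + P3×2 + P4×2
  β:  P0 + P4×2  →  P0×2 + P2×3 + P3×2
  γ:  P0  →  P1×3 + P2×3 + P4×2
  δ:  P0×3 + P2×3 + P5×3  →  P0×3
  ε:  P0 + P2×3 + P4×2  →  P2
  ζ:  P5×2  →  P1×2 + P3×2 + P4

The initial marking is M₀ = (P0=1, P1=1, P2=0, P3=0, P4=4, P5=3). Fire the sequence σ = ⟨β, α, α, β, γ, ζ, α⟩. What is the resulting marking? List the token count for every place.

(P0=2, P1=6, P2=18, P3=12, P4=3, P5=1)

step 1: fire β:  (P0=1, P1=1, P2=0, P3=0, P4=4, P5=3) → (P0=2, P1=1, P2=3, P3=2, P4=2, P5=3)
step 2: fire α:  (P0=2, P1=1, P2=3, P3=2, P4=2, P5=3) → (P0=2, P1=1, P2=6, P3=4, P4=2, P5=3)
step 3: fire α:  (P0=2, P1=1, P2=6, P3=4, P4=2, P5=3) → (P0=2, P1=1, P2=9, P3=6, P4=2, P5=3)
step 4: fire β:  (P0=2, P1=1, P2=9, P3=6, P4=2, P5=3) → (P0=3, P1=1, P2=12, P3=8, P4=0, P5=3)
step 5: fire γ:  (P0=3, P1=1, P2=12, P3=8, P4=0, P5=3) → (P0=2, P1=4, P2=15, P3=8, P4=2, P5=3)
step 6: fire ζ:  (P0=2, P1=4, P2=15, P3=8, P4=2, P5=3) → (P0=2, P1=6, P2=15, P3=10, P4=3, P5=1)
step 7: fire α:  (P0=2, P1=6, P2=15, P3=10, P4=3, P5=1) → (P0=2, P1=6, P2=18, P3=12, P4=3, P5=1)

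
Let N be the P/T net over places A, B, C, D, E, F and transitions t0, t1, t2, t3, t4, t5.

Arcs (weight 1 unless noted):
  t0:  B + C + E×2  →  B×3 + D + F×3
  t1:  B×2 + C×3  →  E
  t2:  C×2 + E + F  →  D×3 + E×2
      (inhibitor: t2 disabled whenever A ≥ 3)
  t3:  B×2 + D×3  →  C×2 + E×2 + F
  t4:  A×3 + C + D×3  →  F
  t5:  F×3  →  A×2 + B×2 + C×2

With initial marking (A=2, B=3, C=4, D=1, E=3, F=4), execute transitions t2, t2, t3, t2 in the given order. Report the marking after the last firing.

(A=2, B=1, C=0, D=7, E=8, F=2)

step 1: fire t2:  (A=2, B=3, C=4, D=1, E=3, F=4) → (A=2, B=3, C=2, D=4, E=4, F=3)
step 2: fire t2:  (A=2, B=3, C=2, D=4, E=4, F=3) → (A=2, B=3, C=0, D=7, E=5, F=2)
step 3: fire t3:  (A=2, B=3, C=0, D=7, E=5, F=2) → (A=2, B=1, C=2, D=4, E=7, F=3)
step 4: fire t2:  (A=2, B=1, C=2, D=4, E=7, F=3) → (A=2, B=1, C=0, D=7, E=8, F=2)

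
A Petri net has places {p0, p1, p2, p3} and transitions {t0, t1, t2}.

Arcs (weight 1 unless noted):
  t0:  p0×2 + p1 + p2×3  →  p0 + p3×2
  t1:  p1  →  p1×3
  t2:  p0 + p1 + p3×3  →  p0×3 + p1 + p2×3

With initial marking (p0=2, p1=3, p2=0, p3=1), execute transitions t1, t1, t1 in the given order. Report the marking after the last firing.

step 1: fire t1:  (p0=2, p1=3, p2=0, p3=1) → (p0=2, p1=5, p2=0, p3=1)
step 2: fire t1:  (p0=2, p1=5, p2=0, p3=1) → (p0=2, p1=7, p2=0, p3=1)
step 3: fire t1:  (p0=2, p1=7, p2=0, p3=1) → (p0=2, p1=9, p2=0, p3=1)

(p0=2, p1=9, p2=0, p3=1)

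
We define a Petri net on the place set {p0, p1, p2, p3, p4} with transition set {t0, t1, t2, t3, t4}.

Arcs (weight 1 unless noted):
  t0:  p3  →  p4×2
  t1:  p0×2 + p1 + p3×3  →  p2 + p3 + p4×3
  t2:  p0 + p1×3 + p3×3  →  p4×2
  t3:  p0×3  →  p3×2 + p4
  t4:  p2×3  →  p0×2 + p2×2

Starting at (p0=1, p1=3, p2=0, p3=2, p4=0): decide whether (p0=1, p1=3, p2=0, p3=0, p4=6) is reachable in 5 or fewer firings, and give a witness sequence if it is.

depth 0: 1 marking
depth 1: 2 markings reached so far
depth 2: 3 markings reached so far
depth 3: 3 markings reached so far
(frontier empty at depth 3; search complete)
target is not among the 3 markings reachable within 5 steps

NO — not reachable within 5 firings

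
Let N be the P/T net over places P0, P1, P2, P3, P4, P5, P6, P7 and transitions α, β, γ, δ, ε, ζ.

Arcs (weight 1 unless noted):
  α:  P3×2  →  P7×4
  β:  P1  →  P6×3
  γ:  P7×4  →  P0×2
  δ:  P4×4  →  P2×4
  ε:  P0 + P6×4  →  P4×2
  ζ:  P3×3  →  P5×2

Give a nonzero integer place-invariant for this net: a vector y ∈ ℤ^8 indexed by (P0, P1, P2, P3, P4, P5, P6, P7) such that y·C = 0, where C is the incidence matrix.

Incidence matrix C (rows=places, cols=transitions):
        α    β    γ    δ    ε    ζ
   P0   0    0    2    0   -1    0
   P1   0   -1    0    0    0    0
   P2   0    0    0    4    0    0
   P3  -2    0    0    0    0   -3
   P4   0    0    0   -4    2    0
   P5   0    0    0    0    0    2
   P6   0    3    0    0   -4    0
   P7   4    0   -4    0    0    0

Candidate y = [0, 3, 2, 0, 2, 0, 1, 0]; check y·C column-wise:
  col α: 3·0 + 2·0 + 0·-2 + 2·0 + 1·0 + 0·4 = 0
  col β: 3·-1 + 2·0 + 2·0 + 1·3 = 0
  col γ: 0·2 + 3·0 + 2·0 + 2·0 + 1·0 + 0·-4 = 0
  col δ: 3·0 + 2·4 + 2·-4 + 1·0 = 0
  col ε: 0·-1 + 3·0 + 2·0 + 2·2 + 1·-4 = 0
  col ζ: 3·0 + 2·0 + 0·-3 + 2·0 + 0·2 + 1·0 = 0

y = (P0:0, P1:3, P2:2, P3:0, P4:2, P5:0, P6:1, P7:0)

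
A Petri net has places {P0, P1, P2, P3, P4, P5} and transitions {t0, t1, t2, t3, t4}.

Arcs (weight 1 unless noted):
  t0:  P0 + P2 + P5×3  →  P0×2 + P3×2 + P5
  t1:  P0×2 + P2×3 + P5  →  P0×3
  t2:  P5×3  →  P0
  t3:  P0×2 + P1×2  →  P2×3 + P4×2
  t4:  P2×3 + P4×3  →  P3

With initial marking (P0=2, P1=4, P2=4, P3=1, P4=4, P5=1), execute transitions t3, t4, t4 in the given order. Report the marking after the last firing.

(P0=0, P1=2, P2=1, P3=3, P4=0, P5=1)

step 1: fire t3:  (P0=2, P1=4, P2=4, P3=1, P4=4, P5=1) → (P0=0, P1=2, P2=7, P3=1, P4=6, P5=1)
step 2: fire t4:  (P0=0, P1=2, P2=7, P3=1, P4=6, P5=1) → (P0=0, P1=2, P2=4, P3=2, P4=3, P5=1)
step 3: fire t4:  (P0=0, P1=2, P2=4, P3=2, P4=3, P5=1) → (P0=0, P1=2, P2=1, P3=3, P4=0, P5=1)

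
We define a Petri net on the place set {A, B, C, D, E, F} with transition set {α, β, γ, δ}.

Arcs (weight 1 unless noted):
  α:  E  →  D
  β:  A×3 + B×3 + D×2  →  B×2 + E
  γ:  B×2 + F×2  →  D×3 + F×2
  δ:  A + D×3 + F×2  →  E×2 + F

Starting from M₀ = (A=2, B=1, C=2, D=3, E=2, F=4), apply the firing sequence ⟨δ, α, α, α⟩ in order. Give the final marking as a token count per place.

(A=1, B=1, C=2, D=3, E=1, F=3)

step 1: fire δ:  (A=2, B=1, C=2, D=3, E=2, F=4) → (A=1, B=1, C=2, D=0, E=4, F=3)
step 2: fire α:  (A=1, B=1, C=2, D=0, E=4, F=3) → (A=1, B=1, C=2, D=1, E=3, F=3)
step 3: fire α:  (A=1, B=1, C=2, D=1, E=3, F=3) → (A=1, B=1, C=2, D=2, E=2, F=3)
step 4: fire α:  (A=1, B=1, C=2, D=2, E=2, F=3) → (A=1, B=1, C=2, D=3, E=1, F=3)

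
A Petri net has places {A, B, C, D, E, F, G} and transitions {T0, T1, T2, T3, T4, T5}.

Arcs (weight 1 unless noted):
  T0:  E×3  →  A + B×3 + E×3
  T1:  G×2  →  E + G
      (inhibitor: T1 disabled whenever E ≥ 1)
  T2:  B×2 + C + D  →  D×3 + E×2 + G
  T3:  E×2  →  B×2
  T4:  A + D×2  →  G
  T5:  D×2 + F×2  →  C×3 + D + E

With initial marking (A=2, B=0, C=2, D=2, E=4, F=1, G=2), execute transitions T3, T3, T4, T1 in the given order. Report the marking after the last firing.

step 1: fire T3:  (A=2, B=0, C=2, D=2, E=4, F=1, G=2) → (A=2, B=2, C=2, D=2, E=2, F=1, G=2)
step 2: fire T3:  (A=2, B=2, C=2, D=2, E=2, F=1, G=2) → (A=2, B=4, C=2, D=2, E=0, F=1, G=2)
step 3: fire T4:  (A=2, B=4, C=2, D=2, E=0, F=1, G=2) → (A=1, B=4, C=2, D=0, E=0, F=1, G=3)
step 4: fire T1:  (A=1, B=4, C=2, D=0, E=0, F=1, G=3) → (A=1, B=4, C=2, D=0, E=1, F=1, G=2)

(A=1, B=4, C=2, D=0, E=1, F=1, G=2)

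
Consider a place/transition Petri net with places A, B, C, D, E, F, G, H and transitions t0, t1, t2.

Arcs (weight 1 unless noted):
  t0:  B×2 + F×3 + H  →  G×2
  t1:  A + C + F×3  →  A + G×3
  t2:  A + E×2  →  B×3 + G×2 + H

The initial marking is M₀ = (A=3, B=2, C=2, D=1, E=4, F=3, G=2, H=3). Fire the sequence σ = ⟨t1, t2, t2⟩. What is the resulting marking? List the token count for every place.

step 1: fire t1:  (A=3, B=2, C=2, D=1, E=4, F=3, G=2, H=3) → (A=3, B=2, C=1, D=1, E=4, F=0, G=5, H=3)
step 2: fire t2:  (A=3, B=2, C=1, D=1, E=4, F=0, G=5, H=3) → (A=2, B=5, C=1, D=1, E=2, F=0, G=7, H=4)
step 3: fire t2:  (A=2, B=5, C=1, D=1, E=2, F=0, G=7, H=4) → (A=1, B=8, C=1, D=1, E=0, F=0, G=9, H=5)

(A=1, B=8, C=1, D=1, E=0, F=0, G=9, H=5)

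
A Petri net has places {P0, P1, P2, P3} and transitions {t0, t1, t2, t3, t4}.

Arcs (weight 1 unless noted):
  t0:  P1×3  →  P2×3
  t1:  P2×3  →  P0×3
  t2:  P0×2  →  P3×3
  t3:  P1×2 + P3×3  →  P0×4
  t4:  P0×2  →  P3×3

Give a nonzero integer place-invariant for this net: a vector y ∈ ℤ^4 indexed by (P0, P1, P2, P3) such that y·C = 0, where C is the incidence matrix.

Incidence matrix C (rows=places, cols=transitions):
       t0   t1   t2   t3   t4
   P0   0    3   -2    4   -2
   P1  -3    0    0   -2    0
   P2   3   -3    0    0    0
   P3   0    0    3   -3    3

Candidate y = [3, 3, 3, 2]; check y·C column-wise:
  col t0: 3·0 + 3·-3 + 3·3 + 2·0 = 0
  col t1: 3·3 + 3·0 + 3·-3 + 2·0 = 0
  col t2: 3·-2 + 3·0 + 3·0 + 2·3 = 0
  col t3: 3·4 + 3·-2 + 3·0 + 2·-3 = 0
  col t4: 3·-2 + 3·0 + 3·0 + 2·3 = 0

y = (P0:3, P1:3, P2:3, P3:2)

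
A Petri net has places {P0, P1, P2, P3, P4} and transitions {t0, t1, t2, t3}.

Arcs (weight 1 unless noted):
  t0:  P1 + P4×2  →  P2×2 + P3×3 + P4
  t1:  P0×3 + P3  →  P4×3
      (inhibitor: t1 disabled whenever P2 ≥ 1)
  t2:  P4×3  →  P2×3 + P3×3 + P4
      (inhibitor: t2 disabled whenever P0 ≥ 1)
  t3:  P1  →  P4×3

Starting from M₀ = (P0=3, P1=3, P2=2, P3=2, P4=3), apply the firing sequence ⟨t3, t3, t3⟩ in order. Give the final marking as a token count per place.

(P0=3, P1=0, P2=2, P3=2, P4=12)

step 1: fire t3:  (P0=3, P1=3, P2=2, P3=2, P4=3) → (P0=3, P1=2, P2=2, P3=2, P4=6)
step 2: fire t3:  (P0=3, P1=2, P2=2, P3=2, P4=6) → (P0=3, P1=1, P2=2, P3=2, P4=9)
step 3: fire t3:  (P0=3, P1=1, P2=2, P3=2, P4=9) → (P0=3, P1=0, P2=2, P3=2, P4=12)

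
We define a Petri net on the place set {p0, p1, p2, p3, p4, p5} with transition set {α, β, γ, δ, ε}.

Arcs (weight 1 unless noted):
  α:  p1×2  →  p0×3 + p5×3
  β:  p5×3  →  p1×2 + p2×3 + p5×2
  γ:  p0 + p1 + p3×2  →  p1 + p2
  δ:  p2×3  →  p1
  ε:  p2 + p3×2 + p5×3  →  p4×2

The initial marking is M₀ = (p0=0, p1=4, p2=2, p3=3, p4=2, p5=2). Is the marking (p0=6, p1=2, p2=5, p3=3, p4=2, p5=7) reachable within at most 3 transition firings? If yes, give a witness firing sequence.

YES — reachable via ⟨α, α, β⟩ (3 firings)

step 1: fire α:  (p0=0, p1=4, p2=2, p3=3, p4=2, p5=2) → (p0=3, p1=2, p2=2, p3=3, p4=2, p5=5)
step 2: fire α:  (p0=3, p1=2, p2=2, p3=3, p4=2, p5=5) → (p0=6, p1=0, p2=2, p3=3, p4=2, p5=8)
step 3: fire β:  (p0=6, p1=0, p2=2, p3=3, p4=2, p5=8) → (p0=6, p1=2, p2=5, p3=3, p4=2, p5=7)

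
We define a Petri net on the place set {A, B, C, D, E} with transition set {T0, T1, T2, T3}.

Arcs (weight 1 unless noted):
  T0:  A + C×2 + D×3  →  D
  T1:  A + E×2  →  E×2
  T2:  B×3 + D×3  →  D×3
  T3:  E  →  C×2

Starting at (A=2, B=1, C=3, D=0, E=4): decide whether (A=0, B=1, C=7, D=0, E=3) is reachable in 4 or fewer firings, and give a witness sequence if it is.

depth 0: 1 marking
depth 1: 3 markings reached so far
depth 2: 6 markings reached so far
depth 3: 9 markings reached so far
depth 4: 12 markings reached so far
target is not among the 12 markings reachable within 4 steps

NO — not reachable within 4 firings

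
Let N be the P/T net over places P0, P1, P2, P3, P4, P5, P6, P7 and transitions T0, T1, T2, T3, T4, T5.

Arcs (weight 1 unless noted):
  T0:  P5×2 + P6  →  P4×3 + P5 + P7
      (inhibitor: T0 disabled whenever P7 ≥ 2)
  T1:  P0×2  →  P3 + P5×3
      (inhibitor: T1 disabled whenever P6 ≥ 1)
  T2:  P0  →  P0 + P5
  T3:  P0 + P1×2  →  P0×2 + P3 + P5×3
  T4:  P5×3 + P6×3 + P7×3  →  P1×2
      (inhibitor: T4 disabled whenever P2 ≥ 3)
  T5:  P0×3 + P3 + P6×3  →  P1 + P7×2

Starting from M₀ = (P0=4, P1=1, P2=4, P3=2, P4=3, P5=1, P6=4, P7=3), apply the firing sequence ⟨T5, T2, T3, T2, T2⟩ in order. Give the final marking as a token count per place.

(P0=2, P1=0, P2=4, P3=2, P4=3, P5=7, P6=1, P7=5)

step 1: fire T5:  (P0=4, P1=1, P2=4, P3=2, P4=3, P5=1, P6=4, P7=3) → (P0=1, P1=2, P2=4, P3=1, P4=3, P5=1, P6=1, P7=5)
step 2: fire T2:  (P0=1, P1=2, P2=4, P3=1, P4=3, P5=1, P6=1, P7=5) → (P0=1, P1=2, P2=4, P3=1, P4=3, P5=2, P6=1, P7=5)
step 3: fire T3:  (P0=1, P1=2, P2=4, P3=1, P4=3, P5=2, P6=1, P7=5) → (P0=2, P1=0, P2=4, P3=2, P4=3, P5=5, P6=1, P7=5)
step 4: fire T2:  (P0=2, P1=0, P2=4, P3=2, P4=3, P5=5, P6=1, P7=5) → (P0=2, P1=0, P2=4, P3=2, P4=3, P5=6, P6=1, P7=5)
step 5: fire T2:  (P0=2, P1=0, P2=4, P3=2, P4=3, P5=6, P6=1, P7=5) → (P0=2, P1=0, P2=4, P3=2, P4=3, P5=7, P6=1, P7=5)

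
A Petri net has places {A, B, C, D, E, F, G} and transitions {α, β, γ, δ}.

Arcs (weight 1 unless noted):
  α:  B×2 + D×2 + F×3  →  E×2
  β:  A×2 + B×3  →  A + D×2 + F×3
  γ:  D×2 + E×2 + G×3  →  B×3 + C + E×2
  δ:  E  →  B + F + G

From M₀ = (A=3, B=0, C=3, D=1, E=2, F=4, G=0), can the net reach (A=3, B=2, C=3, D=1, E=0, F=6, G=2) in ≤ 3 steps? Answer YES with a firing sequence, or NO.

YES — reachable via ⟨δ, δ⟩ (2 firings)

step 1: fire δ:  (A=3, B=0, C=3, D=1, E=2, F=4, G=0) → (A=3, B=1, C=3, D=1, E=1, F=5, G=1)
step 2: fire δ:  (A=3, B=1, C=3, D=1, E=1, F=5, G=1) → (A=3, B=2, C=3, D=1, E=0, F=6, G=2)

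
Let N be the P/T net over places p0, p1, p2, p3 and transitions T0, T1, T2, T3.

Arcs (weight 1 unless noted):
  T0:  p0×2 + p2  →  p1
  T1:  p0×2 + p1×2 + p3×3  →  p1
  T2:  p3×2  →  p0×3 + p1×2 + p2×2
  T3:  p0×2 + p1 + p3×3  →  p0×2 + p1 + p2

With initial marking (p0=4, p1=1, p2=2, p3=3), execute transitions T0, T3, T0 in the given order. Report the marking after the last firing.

(p0=0, p1=3, p2=1, p3=0)

step 1: fire T0:  (p0=4, p1=1, p2=2, p3=3) → (p0=2, p1=2, p2=1, p3=3)
step 2: fire T3:  (p0=2, p1=2, p2=1, p3=3) → (p0=2, p1=2, p2=2, p3=0)
step 3: fire T0:  (p0=2, p1=2, p2=2, p3=0) → (p0=0, p1=3, p2=1, p3=0)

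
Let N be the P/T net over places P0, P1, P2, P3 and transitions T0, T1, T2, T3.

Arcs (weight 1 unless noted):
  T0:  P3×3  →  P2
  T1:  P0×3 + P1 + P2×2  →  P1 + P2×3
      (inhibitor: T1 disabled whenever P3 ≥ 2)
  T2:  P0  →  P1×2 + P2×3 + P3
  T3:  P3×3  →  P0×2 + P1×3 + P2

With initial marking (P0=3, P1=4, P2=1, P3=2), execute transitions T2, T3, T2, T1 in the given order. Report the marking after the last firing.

step 1: fire T2:  (P0=3, P1=4, P2=1, P3=2) → (P0=2, P1=6, P2=4, P3=3)
step 2: fire T3:  (P0=2, P1=6, P2=4, P3=3) → (P0=4, P1=9, P2=5, P3=0)
step 3: fire T2:  (P0=4, P1=9, P2=5, P3=0) → (P0=3, P1=11, P2=8, P3=1)
step 4: fire T1:  (P0=3, P1=11, P2=8, P3=1) → (P0=0, P1=11, P2=9, P3=1)

(P0=0, P1=11, P2=9, P3=1)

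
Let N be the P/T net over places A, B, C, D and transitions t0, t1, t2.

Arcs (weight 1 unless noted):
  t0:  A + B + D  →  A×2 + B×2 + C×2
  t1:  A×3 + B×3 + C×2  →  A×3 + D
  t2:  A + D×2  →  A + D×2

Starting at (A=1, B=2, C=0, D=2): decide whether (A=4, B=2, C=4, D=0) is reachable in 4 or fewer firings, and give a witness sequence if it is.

YES — reachable via ⟨t0, t0, t1, t0⟩ (4 firings)

step 1: fire t0:  (A=1, B=2, C=0, D=2) → (A=2, B=3, C=2, D=1)
step 2: fire t0:  (A=2, B=3, C=2, D=1) → (A=3, B=4, C=4, D=0)
step 3: fire t1:  (A=3, B=4, C=4, D=0) → (A=3, B=1, C=2, D=1)
step 4: fire t0:  (A=3, B=1, C=2, D=1) → (A=4, B=2, C=4, D=0)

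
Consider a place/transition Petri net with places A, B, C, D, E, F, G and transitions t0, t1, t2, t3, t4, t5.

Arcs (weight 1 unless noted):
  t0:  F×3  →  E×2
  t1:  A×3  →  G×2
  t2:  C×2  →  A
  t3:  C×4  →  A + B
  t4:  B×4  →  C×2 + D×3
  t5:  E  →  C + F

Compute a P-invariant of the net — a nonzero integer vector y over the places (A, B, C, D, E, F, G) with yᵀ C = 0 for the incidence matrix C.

y = (A:2, B:2, C:1, D:2, E:3, F:2, G:3)

Incidence matrix C (rows=places, cols=transitions):
       t0   t1   t2   t3   t4   t5
    A   0   -3    1    1    0    0
    B   0    0    0    1   -4    0
    C   0    0   -2   -4    2    1
    D   0    0    0    0    3    0
    E   2    0    0    0    0   -1
    F  -3    0    0    0    0    1
    G   0    2    0    0    0    0

Candidate y = [2, 2, 1, 2, 3, 2, 3]; check y·C column-wise:
  col t0: 2·0 + 2·0 + 1·0 + 2·0 + 3·2 + 2·-3 + 3·0 = 0
  col t1: 2·-3 + 2·0 + 1·0 + 2·0 + 3·0 + 2·0 + 3·2 = 0
  col t2: 2·1 + 2·0 + 1·-2 + 2·0 + 3·0 + 2·0 + 3·0 = 0
  col t3: 2·1 + 2·1 + 1·-4 + 2·0 + 3·0 + 2·0 + 3·0 = 0
  col t4: 2·0 + 2·-4 + 1·2 + 2·3 + 3·0 + 2·0 + 3·0 = 0
  col t5: 2·0 + 2·0 + 1·1 + 2·0 + 3·-1 + 2·1 + 3·0 = 0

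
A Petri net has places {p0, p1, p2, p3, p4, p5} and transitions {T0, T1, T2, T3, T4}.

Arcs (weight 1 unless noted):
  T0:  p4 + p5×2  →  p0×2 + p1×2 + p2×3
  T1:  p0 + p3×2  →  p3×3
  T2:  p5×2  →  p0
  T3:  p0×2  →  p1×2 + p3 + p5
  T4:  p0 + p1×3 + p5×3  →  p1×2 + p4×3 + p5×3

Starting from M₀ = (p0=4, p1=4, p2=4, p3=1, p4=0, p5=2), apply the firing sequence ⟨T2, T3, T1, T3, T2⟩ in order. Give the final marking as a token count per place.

(p0=1, p1=8, p2=4, p3=4, p4=0, p5=0)

step 1: fire T2:  (p0=4, p1=4, p2=4, p3=1, p4=0, p5=2) → (p0=5, p1=4, p2=4, p3=1, p4=0, p5=0)
step 2: fire T3:  (p0=5, p1=4, p2=4, p3=1, p4=0, p5=0) → (p0=3, p1=6, p2=4, p3=2, p4=0, p5=1)
step 3: fire T1:  (p0=3, p1=6, p2=4, p3=2, p4=0, p5=1) → (p0=2, p1=6, p2=4, p3=3, p4=0, p5=1)
step 4: fire T3:  (p0=2, p1=6, p2=4, p3=3, p4=0, p5=1) → (p0=0, p1=8, p2=4, p3=4, p4=0, p5=2)
step 5: fire T2:  (p0=0, p1=8, p2=4, p3=4, p4=0, p5=2) → (p0=1, p1=8, p2=4, p3=4, p4=0, p5=0)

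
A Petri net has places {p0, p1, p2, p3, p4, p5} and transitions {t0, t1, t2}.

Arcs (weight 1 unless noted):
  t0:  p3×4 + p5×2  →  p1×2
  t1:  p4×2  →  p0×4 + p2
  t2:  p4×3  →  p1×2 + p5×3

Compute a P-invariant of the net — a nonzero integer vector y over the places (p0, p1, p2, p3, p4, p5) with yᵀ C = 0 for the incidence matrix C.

Incidence matrix C (rows=places, cols=transitions):
       t0   t1   t2
   p0   0    4    0
   p1   2    0    2
   p2   0    1    0
   p3  -4    0    0
   p4   0   -2   -3
   p5  -2    0    3

Candidate y = [1, 0, -4, 0, 0, 0]; check y·C column-wise:
  col t0: 1·0 + 0·2 + -4·0 + 0·-4 + 0·-2 = 0
  col t1: 1·4 + -4·1 + 0·-2 = 0
  col t2: 1·0 + 0·2 + -4·0 + 0·-3 + 0·3 = 0

y = (p0:1, p1:0, p2:-4, p3:0, p4:0, p5:0)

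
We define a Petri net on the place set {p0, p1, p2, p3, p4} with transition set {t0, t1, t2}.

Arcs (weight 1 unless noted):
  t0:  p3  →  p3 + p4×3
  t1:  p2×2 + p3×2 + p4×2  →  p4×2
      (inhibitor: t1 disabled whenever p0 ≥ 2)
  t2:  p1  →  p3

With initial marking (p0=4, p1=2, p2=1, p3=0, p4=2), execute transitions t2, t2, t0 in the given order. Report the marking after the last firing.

step 1: fire t2:  (p0=4, p1=2, p2=1, p3=0, p4=2) → (p0=4, p1=1, p2=1, p3=1, p4=2)
step 2: fire t2:  (p0=4, p1=1, p2=1, p3=1, p4=2) → (p0=4, p1=0, p2=1, p3=2, p4=2)
step 3: fire t0:  (p0=4, p1=0, p2=1, p3=2, p4=2) → (p0=4, p1=0, p2=1, p3=2, p4=5)

(p0=4, p1=0, p2=1, p3=2, p4=5)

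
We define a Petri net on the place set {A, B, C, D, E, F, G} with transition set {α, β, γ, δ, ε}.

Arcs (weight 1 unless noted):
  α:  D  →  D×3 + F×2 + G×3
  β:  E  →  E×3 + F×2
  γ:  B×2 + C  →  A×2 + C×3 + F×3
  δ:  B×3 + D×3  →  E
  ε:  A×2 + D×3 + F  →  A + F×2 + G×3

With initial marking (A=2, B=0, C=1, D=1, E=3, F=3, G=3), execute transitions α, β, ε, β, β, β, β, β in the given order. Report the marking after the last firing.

step 1: fire α:  (A=2, B=0, C=1, D=1, E=3, F=3, G=3) → (A=2, B=0, C=1, D=3, E=3, F=5, G=6)
step 2: fire β:  (A=2, B=0, C=1, D=3, E=3, F=5, G=6) → (A=2, B=0, C=1, D=3, E=5, F=7, G=6)
step 3: fire ε:  (A=2, B=0, C=1, D=3, E=5, F=7, G=6) → (A=1, B=0, C=1, D=0, E=5, F=8, G=9)
step 4: fire β:  (A=1, B=0, C=1, D=0, E=5, F=8, G=9) → (A=1, B=0, C=1, D=0, E=7, F=10, G=9)
step 5: fire β:  (A=1, B=0, C=1, D=0, E=7, F=10, G=9) → (A=1, B=0, C=1, D=0, E=9, F=12, G=9)
step 6: fire β:  (A=1, B=0, C=1, D=0, E=9, F=12, G=9) → (A=1, B=0, C=1, D=0, E=11, F=14, G=9)
step 7: fire β:  (A=1, B=0, C=1, D=0, E=11, F=14, G=9) → (A=1, B=0, C=1, D=0, E=13, F=16, G=9)
step 8: fire β:  (A=1, B=0, C=1, D=0, E=13, F=16, G=9) → (A=1, B=0, C=1, D=0, E=15, F=18, G=9)

(A=1, B=0, C=1, D=0, E=15, F=18, G=9)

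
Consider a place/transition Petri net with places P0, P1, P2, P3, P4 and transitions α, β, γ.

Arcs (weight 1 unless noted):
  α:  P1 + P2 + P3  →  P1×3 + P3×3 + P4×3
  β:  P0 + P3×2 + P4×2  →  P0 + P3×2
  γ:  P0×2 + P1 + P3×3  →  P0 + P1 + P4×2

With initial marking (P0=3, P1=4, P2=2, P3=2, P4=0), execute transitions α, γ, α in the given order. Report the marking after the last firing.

(P0=2, P1=8, P2=0, P3=3, P4=8)

step 1: fire α:  (P0=3, P1=4, P2=2, P3=2, P4=0) → (P0=3, P1=6, P2=1, P3=4, P4=3)
step 2: fire γ:  (P0=3, P1=6, P2=1, P3=4, P4=3) → (P0=2, P1=6, P2=1, P3=1, P4=5)
step 3: fire α:  (P0=2, P1=6, P2=1, P3=1, P4=5) → (P0=2, P1=8, P2=0, P3=3, P4=8)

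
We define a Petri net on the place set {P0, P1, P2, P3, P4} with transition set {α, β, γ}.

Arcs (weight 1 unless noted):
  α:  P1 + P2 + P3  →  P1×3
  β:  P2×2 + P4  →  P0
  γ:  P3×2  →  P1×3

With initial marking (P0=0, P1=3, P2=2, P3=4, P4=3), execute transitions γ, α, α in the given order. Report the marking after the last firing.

(P0=0, P1=10, P2=0, P3=0, P4=3)

step 1: fire γ:  (P0=0, P1=3, P2=2, P3=4, P4=3) → (P0=0, P1=6, P2=2, P3=2, P4=3)
step 2: fire α:  (P0=0, P1=6, P2=2, P3=2, P4=3) → (P0=0, P1=8, P2=1, P3=1, P4=3)
step 3: fire α:  (P0=0, P1=8, P2=1, P3=1, P4=3) → (P0=0, P1=10, P2=0, P3=0, P4=3)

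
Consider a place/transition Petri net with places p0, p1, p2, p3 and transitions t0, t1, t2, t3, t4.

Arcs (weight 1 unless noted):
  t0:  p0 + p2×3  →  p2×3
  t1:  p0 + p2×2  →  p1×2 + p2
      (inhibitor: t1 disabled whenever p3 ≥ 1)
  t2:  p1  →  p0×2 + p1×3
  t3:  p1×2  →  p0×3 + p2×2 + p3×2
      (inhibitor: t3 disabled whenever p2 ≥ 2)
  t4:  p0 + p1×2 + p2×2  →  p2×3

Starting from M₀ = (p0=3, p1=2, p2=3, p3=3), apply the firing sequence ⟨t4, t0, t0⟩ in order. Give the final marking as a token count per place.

(p0=0, p1=0, p2=4, p3=3)

step 1: fire t4:  (p0=3, p1=2, p2=3, p3=3) → (p0=2, p1=0, p2=4, p3=3)
step 2: fire t0:  (p0=2, p1=0, p2=4, p3=3) → (p0=1, p1=0, p2=4, p3=3)
step 3: fire t0:  (p0=1, p1=0, p2=4, p3=3) → (p0=0, p1=0, p2=4, p3=3)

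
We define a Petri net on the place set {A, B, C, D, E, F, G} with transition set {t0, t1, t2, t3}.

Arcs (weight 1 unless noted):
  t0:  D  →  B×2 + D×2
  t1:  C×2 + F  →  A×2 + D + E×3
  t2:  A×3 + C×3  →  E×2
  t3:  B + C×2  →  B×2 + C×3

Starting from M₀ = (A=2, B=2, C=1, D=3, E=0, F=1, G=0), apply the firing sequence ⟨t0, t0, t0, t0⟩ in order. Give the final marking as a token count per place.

step 1: fire t0:  (A=2, B=2, C=1, D=3, E=0, F=1, G=0) → (A=2, B=4, C=1, D=4, E=0, F=1, G=0)
step 2: fire t0:  (A=2, B=4, C=1, D=4, E=0, F=1, G=0) → (A=2, B=6, C=1, D=5, E=0, F=1, G=0)
step 3: fire t0:  (A=2, B=6, C=1, D=5, E=0, F=1, G=0) → (A=2, B=8, C=1, D=6, E=0, F=1, G=0)
step 4: fire t0:  (A=2, B=8, C=1, D=6, E=0, F=1, G=0) → (A=2, B=10, C=1, D=7, E=0, F=1, G=0)

(A=2, B=10, C=1, D=7, E=0, F=1, G=0)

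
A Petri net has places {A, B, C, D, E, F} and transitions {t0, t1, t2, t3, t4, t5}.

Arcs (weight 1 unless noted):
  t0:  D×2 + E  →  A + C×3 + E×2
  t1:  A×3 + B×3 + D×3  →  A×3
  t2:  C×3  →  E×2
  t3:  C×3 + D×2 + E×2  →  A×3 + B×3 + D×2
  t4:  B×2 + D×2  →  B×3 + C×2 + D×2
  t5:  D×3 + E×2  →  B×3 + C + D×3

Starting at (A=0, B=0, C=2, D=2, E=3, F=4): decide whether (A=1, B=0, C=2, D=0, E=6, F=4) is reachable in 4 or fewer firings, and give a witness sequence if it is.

step 1: fire t0:  (A=0, B=0, C=2, D=2, E=3, F=4) → (A=1, B=0, C=5, D=0, E=4, F=4)
step 2: fire t2:  (A=1, B=0, C=5, D=0, E=4, F=4) → (A=1, B=0, C=2, D=0, E=6, F=4)

YES — reachable via ⟨t0, t2⟩ (2 firings)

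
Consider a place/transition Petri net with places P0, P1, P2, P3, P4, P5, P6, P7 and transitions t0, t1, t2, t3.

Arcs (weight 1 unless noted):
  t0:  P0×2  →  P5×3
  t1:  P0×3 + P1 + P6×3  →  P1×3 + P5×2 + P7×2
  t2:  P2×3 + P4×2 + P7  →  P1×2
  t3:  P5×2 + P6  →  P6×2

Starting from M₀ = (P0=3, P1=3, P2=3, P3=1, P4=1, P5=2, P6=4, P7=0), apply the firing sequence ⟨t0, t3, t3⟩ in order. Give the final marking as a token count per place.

(P0=1, P1=3, P2=3, P3=1, P4=1, P5=1, P6=6, P7=0)

step 1: fire t0:  (P0=3, P1=3, P2=3, P3=1, P4=1, P5=2, P6=4, P7=0) → (P0=1, P1=3, P2=3, P3=1, P4=1, P5=5, P6=4, P7=0)
step 2: fire t3:  (P0=1, P1=3, P2=3, P3=1, P4=1, P5=5, P6=4, P7=0) → (P0=1, P1=3, P2=3, P3=1, P4=1, P5=3, P6=5, P7=0)
step 3: fire t3:  (P0=1, P1=3, P2=3, P3=1, P4=1, P5=3, P6=5, P7=0) → (P0=1, P1=3, P2=3, P3=1, P4=1, P5=1, P6=6, P7=0)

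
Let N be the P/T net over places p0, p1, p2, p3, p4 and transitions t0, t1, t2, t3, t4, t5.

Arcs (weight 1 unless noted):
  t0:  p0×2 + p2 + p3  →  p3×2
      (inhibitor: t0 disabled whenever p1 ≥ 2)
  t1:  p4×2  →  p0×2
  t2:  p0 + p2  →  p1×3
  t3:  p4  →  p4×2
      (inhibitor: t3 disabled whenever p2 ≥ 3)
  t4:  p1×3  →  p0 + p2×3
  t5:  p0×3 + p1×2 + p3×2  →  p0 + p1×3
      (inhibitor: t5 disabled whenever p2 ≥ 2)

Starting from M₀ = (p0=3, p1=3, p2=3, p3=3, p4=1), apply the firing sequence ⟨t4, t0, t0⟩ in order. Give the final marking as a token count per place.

(p0=0, p1=0, p2=4, p3=5, p4=1)

step 1: fire t4:  (p0=3, p1=3, p2=3, p3=3, p4=1) → (p0=4, p1=0, p2=6, p3=3, p4=1)
step 2: fire t0:  (p0=4, p1=0, p2=6, p3=3, p4=1) → (p0=2, p1=0, p2=5, p3=4, p4=1)
step 3: fire t0:  (p0=2, p1=0, p2=5, p3=4, p4=1) → (p0=0, p1=0, p2=4, p3=5, p4=1)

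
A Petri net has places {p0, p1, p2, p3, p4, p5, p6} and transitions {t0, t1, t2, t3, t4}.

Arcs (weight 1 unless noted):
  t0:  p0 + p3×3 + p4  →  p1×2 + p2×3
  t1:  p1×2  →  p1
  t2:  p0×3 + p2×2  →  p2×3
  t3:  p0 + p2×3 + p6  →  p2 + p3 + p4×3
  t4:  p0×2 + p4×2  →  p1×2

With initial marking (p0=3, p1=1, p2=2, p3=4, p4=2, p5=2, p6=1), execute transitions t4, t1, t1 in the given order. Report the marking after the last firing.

(p0=1, p1=1, p2=2, p3=4, p4=0, p5=2, p6=1)

step 1: fire t4:  (p0=3, p1=1, p2=2, p3=4, p4=2, p5=2, p6=1) → (p0=1, p1=3, p2=2, p3=4, p4=0, p5=2, p6=1)
step 2: fire t1:  (p0=1, p1=3, p2=2, p3=4, p4=0, p5=2, p6=1) → (p0=1, p1=2, p2=2, p3=4, p4=0, p5=2, p6=1)
step 3: fire t1:  (p0=1, p1=2, p2=2, p3=4, p4=0, p5=2, p6=1) → (p0=1, p1=1, p2=2, p3=4, p4=0, p5=2, p6=1)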